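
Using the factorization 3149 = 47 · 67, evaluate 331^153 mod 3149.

Mod 47: 331 ≡ 2; by Fermat, exponent reduces to 153 mod 46 = 15; 2^15 ≡ 9 (mod 47).
Mod 67: 331 ≡ 63; by Fermat, exponent reduces to 153 mod 66 = 21; 63^21 ≡ 43 (mod 67).
Combine by CRT: x ≡ 9 (mod 47), x ≡ 43 (mod 67) ⇒ x ≡ 244 (mod 3149).

244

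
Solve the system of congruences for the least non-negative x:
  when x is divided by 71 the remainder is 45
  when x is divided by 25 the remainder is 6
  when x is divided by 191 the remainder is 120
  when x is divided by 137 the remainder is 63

25703181

The moduli are pairwise coprime; N = 71·25·191·137 = 46446425.
N/71 = 654175; 654175 ≡ 52 (mod 71); 52·56 ≡ 1, so inverse 56.
N/25 = 1857857; 1857857 ≡ 7 (mod 25); 7·18 ≡ 1, so inverse 18.
N/191 = 243175; 243175 ≡ 32 (mod 191); 32·6 ≡ 1, so inverse 6.
N/137 = 339025; 339025 ≡ 87 (mod 137); 87·63 ≡ 1, so inverse 63.
x ≡ 45·654175·56 + 6·1857857·18 + 120·243175·6 + 63·339025·63 = 3369845781.
3369845781 mod 46446425 = 25703181.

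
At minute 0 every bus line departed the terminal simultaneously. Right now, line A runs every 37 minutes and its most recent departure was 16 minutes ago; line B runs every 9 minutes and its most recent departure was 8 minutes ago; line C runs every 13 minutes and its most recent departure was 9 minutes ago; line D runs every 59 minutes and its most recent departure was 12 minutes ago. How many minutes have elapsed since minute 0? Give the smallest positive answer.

The moduli are pairwise coprime; N = 37·9·13·59 = 255411.
N/37 = 6903; 6903 ≡ 21 (mod 37); 21·30 ≡ 1, so inverse 30.
N/9 = 28379; 28379 ≡ 2 (mod 9); 2·5 ≡ 1, so inverse 5.
N/13 = 19647; 19647 ≡ 4 (mod 13); 4·10 ≡ 1, so inverse 10.
N/59 = 4329; 4329 ≡ 22 (mod 59); 22·51 ≡ 1, so inverse 51.
t ≡ 16·6903·30 + 8·28379·5 + 9·19647·10 + 12·4329·51 = 8866178.
8866178 mod 255411 = 182204.

182204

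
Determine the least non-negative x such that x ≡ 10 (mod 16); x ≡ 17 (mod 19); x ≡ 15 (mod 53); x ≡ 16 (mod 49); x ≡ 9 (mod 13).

8670762

Combine the congruences pairwise.
From x ≡ 10 (mod 16) write x = 10 + 16t. Substituting into x ≡ 17 (mod 19) gives 16t ≡ 7 (mod 19), and since 16⁻¹ ≡ 6 (mod 19), t ≡ 4. Hence x ≡ 10 + 16·4 = 74 (mod 304).
From x ≡ 74 (mod 304) write x = 74 + 304t. Substituting into x ≡ 15 (mod 53) gives 304t ≡ 47 (mod 53), and since 39⁻¹ ≡ 34 (mod 53), t ≡ 8. Hence x ≡ 74 + 304·8 = 2506 (mod 16112).
From x ≡ 2506 (mod 16112) write x = 2506 + 16112t. Substituting into x ≡ 16 (mod 49) gives 16112t ≡ 9 (mod 49), and since 40⁻¹ ≡ 38 (mod 49), t ≡ 48. Hence x ≡ 2506 + 16112·48 = 775882 (mod 789488).
From x ≡ 775882 (mod 789488) write x = 775882 + 789488t. Substituting into x ≡ 9 (mod 13) gives 789488t ≡ 6 (mod 13), and since 11⁻¹ ≡ 6 (mod 13), t ≡ 10. Hence x ≡ 775882 + 789488·10 = 8670762 (mod 10263344).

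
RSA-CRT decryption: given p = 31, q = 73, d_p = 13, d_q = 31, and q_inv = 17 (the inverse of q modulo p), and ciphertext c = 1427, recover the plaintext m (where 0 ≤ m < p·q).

1179

m₁ = c^(d_p) mod p: c ≡ 1 (mod 31), and 1^13 mod 31 = 1.
m₂ = c^(d_q) mod q: c ≡ 40 (mod 73), and 40^31 mod 73 = 11.
h = q_inv·(m₁ − m₂) mod p = 17·(1 − 11) mod 31 = 16.
m = m₂ + h·q = 11 + 16·73 = 1179.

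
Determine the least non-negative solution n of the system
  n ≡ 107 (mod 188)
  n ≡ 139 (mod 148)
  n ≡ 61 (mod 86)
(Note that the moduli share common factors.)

gcd(188, 148) = 4 and 4 | (139 − 107), so the pair is consistent; merging gives n ≡ 4431 (mod 6956), where 6956 = lcm(188, 148).
gcd(6956, 86) = 2 and 2 | (61 − 4431), so the pair is consistent; merging gives n ≡ 53123 (mod 299108), where 299108 = lcm(6956, 86).
The solution is unique modulo lcm(188, 148, 86) = 299108.

53123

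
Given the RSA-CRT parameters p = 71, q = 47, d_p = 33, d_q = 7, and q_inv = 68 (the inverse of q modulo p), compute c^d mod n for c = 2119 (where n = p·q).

m₁ = c^(d_p) mod p: c ≡ 60 (mod 71), and 60^33 mod 71 = 27.
m₂ = c^(d_q) mod q: c ≡ 4 (mod 47), and 4^7 mod 47 = 28.
h = q_inv·(m₁ − m₂) mod p = 68·(27 − 28) mod 71 = 3.
m = m₂ + h·q = 28 + 3·47 = 169.

169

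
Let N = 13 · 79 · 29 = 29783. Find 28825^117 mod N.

29782

Mod 13: 28825 ≡ 4; by Fermat, exponent reduces to 117 mod 12 = 9; 4^9 ≡ 12 (mod 13).
Mod 79: 28825 ≡ 69; by Fermat, exponent reduces to 117 mod 78 = 39; 69^39 ≡ 78 (mod 79).
Mod 29: 28825 ≡ 28; by Fermat, exponent reduces to 117 mod 28 = 5; 28^5 ≡ 28 (mod 29).
Combine by CRT: x ≡ 12 (mod 13), x ≡ 78 (mod 79), x ≡ 28 (mod 29) ⇒ x ≡ 29782 (mod 29783).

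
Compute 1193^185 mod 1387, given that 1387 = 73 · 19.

1218

Mod 73: 1193 ≡ 25; by Fermat, exponent reduces to 185 mod 72 = 41; 25^41 ≡ 50 (mod 73).
Mod 19: 1193 ≡ 15; by Fermat, exponent reduces to 185 mod 18 = 5; 15^5 ≡ 2 (mod 19).
Combine by CRT: x ≡ 50 (mod 73), x ≡ 2 (mod 19) ⇒ x ≡ 1218 (mod 1387).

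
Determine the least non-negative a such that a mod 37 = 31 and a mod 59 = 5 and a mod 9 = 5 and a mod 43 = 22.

276125

The moduli are pairwise coprime; N = 37·59·9·43 = 844821.
N/37 = 22833; 22833 ≡ 4 (mod 37); 4·28 ≡ 1, so inverse 28.
N/59 = 14319; 14319 ≡ 41 (mod 59); 41·36 ≡ 1, so inverse 36.
N/9 = 93869; 93869 ≡ 8 (mod 9); 8·8 ≡ 1, so inverse 8.
N/43 = 19647; 19647 ≡ 39 (mod 43); 39·32 ≡ 1, so inverse 32.
a ≡ 31·22833·28 + 5·14319·36 + 5·93869·8 + 22·19647·32 = 39982712.
39982712 mod 844821 = 276125.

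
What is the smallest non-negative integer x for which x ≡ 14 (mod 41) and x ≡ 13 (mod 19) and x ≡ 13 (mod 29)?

8829

From x ≡ 14 (mod 41) write x = 14 + 41t. Substituting into x ≡ 13 (mod 19) gives 41t ≡ 18 (mod 19), and since 3⁻¹ ≡ 13 (mod 19), t ≡ 6. Hence x ≡ 14 + 41·6 = 260 (mod 779).
From x ≡ 260 (mod 779) write x = 260 + 779t. Substituting into x ≡ 13 (mod 29) gives 779t ≡ 14 (mod 29), and since 25⁻¹ ≡ 7 (mod 29), t ≡ 11. Hence x ≡ 260 + 779·11 = 8829 (mod 22591).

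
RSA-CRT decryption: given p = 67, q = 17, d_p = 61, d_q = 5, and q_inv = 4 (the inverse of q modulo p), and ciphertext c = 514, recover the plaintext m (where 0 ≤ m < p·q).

310

m₁ = c^(d_p) mod p: c ≡ 45 (mod 67), and 45^61 mod 67 = 42.
m₂ = c^(d_q) mod q: c ≡ 4 (mod 17), and 4^5 mod 17 = 4.
h = q_inv·(m₁ − m₂) mod p = 4·(42 − 4) mod 67 = 18.
m = m₂ + h·q = 4 + 18·17 = 310.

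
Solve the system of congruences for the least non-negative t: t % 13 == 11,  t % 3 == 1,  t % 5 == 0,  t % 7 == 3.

The moduli are pairwise coprime; N = 13·3·5·7 = 1365.
N/13 = 105; 105 ≡ 1 (mod 13), inverse 1.
N/3 = 455; 455 ≡ 2 (mod 3); 2·2 ≡ 1, so inverse 2.
N/5 = 273; 273 ≡ 3 (mod 5); 3·2 ≡ 1, so inverse 2.
N/7 = 195; 195 ≡ 6 (mod 7); 6·6 ≡ 1, so inverse 6.
t ≡ 11·105·1 + 1·455·2 + 0·273·2 + 3·195·6 = 5575.
5575 mod 1365 = 115.

115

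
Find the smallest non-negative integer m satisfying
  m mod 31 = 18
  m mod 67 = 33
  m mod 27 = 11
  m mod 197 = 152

From m ≡ 18 (mod 31) write m = 18 + 31t. Substituting into m ≡ 33 (mod 67) gives 31t ≡ 15 (mod 67), and since 31⁻¹ ≡ 13 (mod 67), t ≡ 61. Hence m ≡ 18 + 31·61 = 1909 (mod 2077).
From m ≡ 1909 (mod 2077) write m = 1909 + 2077t. Substituting into m ≡ 11 (mod 27) gives 2077t ≡ 19 (mod 27), and since 25⁻¹ ≡ 13 (mod 27), t ≡ 4. Hence m ≡ 1909 + 2077·4 = 10217 (mod 56079).
From m ≡ 10217 (mod 56079) write m = 10217 + 56079t. Substituting into m ≡ 152 (mod 197) gives 56079t ≡ 179 (mod 197), and since 131⁻¹ ≡ 194 (mod 197), t ≡ 54. Hence m ≡ 10217 + 56079·54 = 3038483 (mod 11047563).

3038483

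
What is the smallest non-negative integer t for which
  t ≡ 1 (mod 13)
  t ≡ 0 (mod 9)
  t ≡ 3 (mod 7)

612

The moduli are pairwise coprime; N = 13·9·7 = 819.
N/13 = 63; 63 ≡ 11 (mod 13); 11·6 ≡ 1, so inverse 6.
N/9 = 91; 91 ≡ 1 (mod 9), inverse 1.
N/7 = 117; 117 ≡ 5 (mod 7); 5·3 ≡ 1, so inverse 3.
t ≡ 1·63·6 + 0·91·1 + 3·117·3 = 1431.
1431 mod 819 = 612.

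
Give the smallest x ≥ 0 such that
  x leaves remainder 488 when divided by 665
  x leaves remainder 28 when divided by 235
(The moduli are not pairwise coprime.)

23763

Combine the congruences pairwise.
gcd(665, 235) = 5 and 5 | (28 − 488), so the pair is consistent; merging gives x ≡ 23763 (mod 31255), where 31255 = lcm(665, 235).
The solution is unique modulo lcm(665, 235) = 31255.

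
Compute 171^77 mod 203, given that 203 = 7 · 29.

12

Mod 7: 171 ≡ 3; by Fermat, exponent reduces to 77 mod 6 = 5; 3^5 ≡ 5 (mod 7).
Mod 29: 171 ≡ 26; by Fermat, exponent reduces to 77 mod 28 = 21; 26^21 ≡ 12 (mod 29).
Combine by CRT: x ≡ 5 (mod 7), x ≡ 12 (mod 29) ⇒ x ≡ 12 (mod 203).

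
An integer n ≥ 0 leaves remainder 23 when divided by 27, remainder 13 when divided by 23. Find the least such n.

Combine the congruences pairwise.
From n ≡ 23 (mod 27) write n = 23 + 27t. Substituting into n ≡ 13 (mod 23) gives 27t ≡ 13 (mod 23), and since 4⁻¹ ≡ 6 (mod 23), t ≡ 9. Hence n ≡ 23 + 27·9 = 266 (mod 621).

266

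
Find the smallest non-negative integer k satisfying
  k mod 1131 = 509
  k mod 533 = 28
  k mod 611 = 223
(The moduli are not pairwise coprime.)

gcd(1131, 533) = 13 and 13 | (28 − 509), so the pair is consistent; merging gives k ≡ 10688 (mod 46371), where 46371 = lcm(1131, 533).
gcd(46371, 611) = 13 and 13 | (223 − 10688), so the pair is consistent; merging gives k ≡ 938108 (mod 2179437), where 2179437 = lcm(46371, 611).
The solution is unique modulo lcm(1131, 533, 611) = 2179437.

938108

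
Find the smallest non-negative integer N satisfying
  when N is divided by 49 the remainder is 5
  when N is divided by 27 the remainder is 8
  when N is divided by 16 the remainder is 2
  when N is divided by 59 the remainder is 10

From N ≡ 5 (mod 49) write N = 5 + 49t. Substituting into N ≡ 8 (mod 27) gives 49t ≡ 3 (mod 27), and since 22⁻¹ ≡ 16 (mod 27), t ≡ 21. Hence N ≡ 5 + 49·21 = 1034 (mod 1323).
From N ≡ 1034 (mod 1323) write N = 1034 + 1323t. Substituting into N ≡ 2 (mod 16) gives 1323t ≡ 8 (mod 16), and since 11⁻¹ ≡ 3 (mod 16), t ≡ 8. Hence N ≡ 1034 + 1323·8 = 11618 (mod 21168).
From N ≡ 11618 (mod 21168) write N = 11618 + 21168t. Substituting into N ≡ 10 (mod 59) gives 21168t ≡ 15 (mod 59), and since 46⁻¹ ≡ 9 (mod 59), t ≡ 17. Hence N ≡ 11618 + 21168·17 = 371474 (mod 1248912).

371474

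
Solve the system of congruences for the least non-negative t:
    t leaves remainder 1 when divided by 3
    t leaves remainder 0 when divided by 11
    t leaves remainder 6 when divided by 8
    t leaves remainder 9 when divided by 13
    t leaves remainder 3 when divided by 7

3454

From t ≡ 1 (mod 3) write t = 1 + 3s. Substituting into t ≡ 0 (mod 11) gives 3s ≡ 10 (mod 11), and since 3⁻¹ ≡ 4 (mod 11), s ≡ 7. Hence t ≡ 1 + 3·7 = 22 (mod 33).
From t ≡ 22 (mod 33) write t = 22 + 33s. Substituting into t ≡ 6 (mod 8) gives 33s ≡ 0 (mod 8), and since 1⁻¹ ≡ 1 (mod 8), s ≡ 0. Hence t ≡ 22 + 33·0 = 22 (mod 264).
From t ≡ 22 (mod 264) write t = 22 + 264s. Substituting into t ≡ 9 (mod 13) gives 264s ≡ 0 (mod 13), and since 4⁻¹ ≡ 10 (mod 13), s ≡ 0. Hence t ≡ 22 + 264·0 = 22 (mod 3432).
From t ≡ 22 (mod 3432) write t = 22 + 3432s. Substituting into t ≡ 3 (mod 7) gives 3432s ≡ 2 (mod 7), and since 2⁻¹ ≡ 4 (mod 7), s ≡ 1. Hence t ≡ 22 + 3432·1 = 3454 (mod 24024).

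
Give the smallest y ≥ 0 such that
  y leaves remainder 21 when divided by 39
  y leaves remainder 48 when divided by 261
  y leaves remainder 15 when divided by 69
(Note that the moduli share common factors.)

Combine the congruences pairwise.
gcd(39, 261) = 3 and 3 | (48 − 21), so the pair is consistent; merging gives y ≡ 3180 (mod 3393), where 3393 = lcm(39, 261).
gcd(3393, 69) = 3 and 3 | (15 − 3180), so the pair is consistent; merging gives y ≡ 64254 (mod 78039), where 78039 = lcm(3393, 69).
The solution is unique modulo lcm(39, 261, 69) = 78039.

64254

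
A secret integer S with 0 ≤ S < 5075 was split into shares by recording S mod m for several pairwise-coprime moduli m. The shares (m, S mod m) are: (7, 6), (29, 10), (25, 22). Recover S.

The moduli are pairwise coprime; N = 7·29·25 = 5075.
N/7 = 725; 725 ≡ 4 (mod 7); 4·2 ≡ 1, so inverse 2.
N/29 = 175; 175 ≡ 1 (mod 29), inverse 1.
N/25 = 203; 203 ≡ 3 (mod 25); 3·17 ≡ 1, so inverse 17.
S ≡ 6·725·2 + 10·175·1 + 22·203·17 = 86372.
86372 mod 5075 = 97.

97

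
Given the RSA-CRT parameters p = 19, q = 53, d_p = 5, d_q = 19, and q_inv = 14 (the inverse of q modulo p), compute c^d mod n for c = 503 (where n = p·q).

605

m₁ = c^(d_p) mod p: c ≡ 9 (mod 19), and 9^5 mod 19 = 16.
m₂ = c^(d_q) mod q: c ≡ 26 (mod 53), and 26^19 mod 53 = 22.
h = q_inv·(m₁ − m₂) mod p = 14·(16 − 22) mod 19 = 11.
m = m₂ + h·q = 22 + 11·53 = 605.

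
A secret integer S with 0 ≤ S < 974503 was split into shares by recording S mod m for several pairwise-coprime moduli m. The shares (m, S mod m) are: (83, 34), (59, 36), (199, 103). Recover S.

Combine the congruences pairwise.
From S ≡ 34 (mod 83) write S = 34 + 83t. Substituting into S ≡ 36 (mod 59) gives 83t ≡ 2 (mod 59), and since 24⁻¹ ≡ 32 (mod 59), t ≡ 5. Hence S ≡ 34 + 83·5 = 449 (mod 4897).
From S ≡ 449 (mod 4897) write S = 449 + 4897t. Substituting into S ≡ 103 (mod 199) gives 4897t ≡ 52 (mod 199), and since 121⁻¹ ≡ 125 (mod 199), t ≡ 132. Hence S ≡ 449 + 4897·132 = 646853 (mod 974503).

646853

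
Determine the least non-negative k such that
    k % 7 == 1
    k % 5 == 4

29

From k ≡ 1 (mod 7) write k = 1 + 7t. Substituting into k ≡ 4 (mod 5) gives 7t ≡ 3 (mod 5), and since 2⁻¹ ≡ 3 (mod 5), t ≡ 4. Hence k ≡ 1 + 7·4 = 29 (mod 35).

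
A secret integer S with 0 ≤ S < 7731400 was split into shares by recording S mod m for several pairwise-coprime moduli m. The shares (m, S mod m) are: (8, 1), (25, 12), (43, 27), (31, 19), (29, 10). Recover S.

Combine the congruences pairwise.
From S ≡ 1 (mod 8) write S = 1 + 8t. Substituting into S ≡ 12 (mod 25) gives 8t ≡ 11 (mod 25), and since 8⁻¹ ≡ 22 (mod 25), t ≡ 17. Hence S ≡ 1 + 8·17 = 137 (mod 200).
From S ≡ 137 (mod 200) write S = 137 + 200t. Substituting into S ≡ 27 (mod 43) gives 200t ≡ 19 (mod 43), and since 28⁻¹ ≡ 20 (mod 43), t ≡ 36. Hence S ≡ 137 + 200·36 = 7337 (mod 8600).
From S ≡ 7337 (mod 8600) write S = 7337 + 8600t. Substituting into S ≡ 19 (mod 31) gives 8600t ≡ 29 (mod 31), and since 13⁻¹ ≡ 12 (mod 31), t ≡ 7. Hence S ≡ 7337 + 8600·7 = 67537 (mod 266600).
From S ≡ 67537 (mod 266600) write S = 67537 + 266600t. Substituting into S ≡ 10 (mod 29) gives 266600t ≡ 14 (mod 29), and since 3⁻¹ ≡ 10 (mod 29), t ≡ 24. Hence S ≡ 67537 + 266600·24 = 6465937 (mod 7731400).

6465937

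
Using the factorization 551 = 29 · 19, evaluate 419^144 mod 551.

Mod 29: 419 ≡ 13; by Fermat, exponent reduces to 144 mod 28 = 4; 13^4 ≡ 25 (mod 29).
Mod 19: 419 ≡ 1; since 18 | 144, by Fermat 1^144 ≡ 1 (mod 19).
Combine by CRT: x ≡ 25 (mod 29), x ≡ 1 (mod 19) ⇒ x ≡ 286 (mod 551).

286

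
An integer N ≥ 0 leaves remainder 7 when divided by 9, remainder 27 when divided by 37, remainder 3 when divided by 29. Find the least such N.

5281

The moduli are pairwise coprime; M = 9·37·29 = 9657.
M/9 = 1073; 1073 ≡ 2 (mod 9); 2·5 ≡ 1, so inverse 5.
M/37 = 261; 261 ≡ 2 (mod 37); 2·19 ≡ 1, so inverse 19.
M/29 = 333; 333 ≡ 14 (mod 29); 14·27 ≡ 1, so inverse 27.
N ≡ 7·1073·5 + 27·261·19 + 3·333·27 = 198421.
198421 mod 9657 = 5281.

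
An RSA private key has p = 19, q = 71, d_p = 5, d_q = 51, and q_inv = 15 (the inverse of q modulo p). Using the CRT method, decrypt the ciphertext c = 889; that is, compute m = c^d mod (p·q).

m₁ = c^(d_p) mod p: c ≡ 15 (mod 19), and 15^5 mod 19 = 2.
m₂ = c^(d_q) mod q: c ≡ 37 (mod 71), and 37^51 mod 71 = 20.
h = q_inv·(m₁ − m₂) mod p = 15·(2 − 20) mod 19 = 15.
m = m₂ + h·q = 20 + 15·71 = 1085.

1085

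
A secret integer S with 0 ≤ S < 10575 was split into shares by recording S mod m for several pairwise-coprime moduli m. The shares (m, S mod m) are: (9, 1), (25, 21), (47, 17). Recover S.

The moduli are pairwise coprime; N = 9·25·47 = 10575.
N/9 = 1175; 1175 ≡ 5 (mod 9); 5·2 ≡ 1, so inverse 2.
N/25 = 423; 423 ≡ 23 (mod 25); 23·12 ≡ 1, so inverse 12.
N/47 = 225; 225 ≡ 37 (mod 47); 37·14 ≡ 1, so inverse 14.
S ≡ 1·1175·2 + 21·423·12 + 17·225·14 = 162496.
162496 mod 10575 = 3871.

3871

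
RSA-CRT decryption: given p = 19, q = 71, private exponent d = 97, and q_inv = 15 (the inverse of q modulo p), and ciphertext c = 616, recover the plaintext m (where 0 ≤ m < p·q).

d_p = d mod (p−1) = 97 mod 18 = 7; d_q = d mod (q−1) = 27.
m₁ = c^(d_p) mod p: c ≡ 8 (mod 19), and 8^7 mod 19 = 8.
m₂ = c^(d_q) mod q: c ≡ 48 (mod 71), and 48^27 mod 71 = 37.
h = q_inv·(m₁ − m₂) mod p = 15·(8 − 37) mod 19 = 2.
m = m₂ + h·q = 37 + 2·71 = 179.

179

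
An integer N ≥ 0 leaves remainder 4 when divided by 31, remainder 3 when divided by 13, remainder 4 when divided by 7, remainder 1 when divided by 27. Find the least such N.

The moduli are pairwise coprime; M = 31·13·7·27 = 76167.
M/31 = 2457; 2457 ≡ 8 (mod 31); 8·4 ≡ 1, so inverse 4.
M/13 = 5859; 5859 ≡ 9 (mod 13); 9·3 ≡ 1, so inverse 3.
M/7 = 10881; 10881 ≡ 3 (mod 7); 3·5 ≡ 1, so inverse 5.
M/27 = 2821; 2821 ≡ 13 (mod 27); 13·25 ≡ 1, so inverse 25.
N ≡ 4·2457·4 + 3·5859·3 + 4·10881·5 + 1·2821·25 = 380188.
380188 mod 76167 = 75520.

75520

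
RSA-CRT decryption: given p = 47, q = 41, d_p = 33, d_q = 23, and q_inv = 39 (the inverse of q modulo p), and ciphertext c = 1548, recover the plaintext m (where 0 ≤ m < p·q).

m₁ = c^(d_p) mod p: c ≡ 44 (mod 47), and 44^33 mod 47 = 30.
m₂ = c^(d_q) mod q: c ≡ 31 (mod 41), and 31^23 mod 41 = 25.
h = q_inv·(m₁ − m₂) mod p = 39·(30 − 25) mod 47 = 7.
m = m₂ + h·q = 25 + 7·41 = 312.

312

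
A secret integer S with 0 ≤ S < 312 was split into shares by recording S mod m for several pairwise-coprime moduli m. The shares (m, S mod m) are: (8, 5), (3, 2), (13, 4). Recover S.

The moduli are pairwise coprime; N = 8·3·13 = 312.
N/8 = 39; 39 ≡ 7 (mod 8); 7·7 ≡ 1, so inverse 7.
N/3 = 104; 104 ≡ 2 (mod 3); 2·2 ≡ 1, so inverse 2.
N/13 = 24; 24 ≡ 11 (mod 13); 11·6 ≡ 1, so inverse 6.
S ≡ 5·39·7 + 2·104·2 + 4·24·6 = 2357.
2357 mod 312 = 173.

173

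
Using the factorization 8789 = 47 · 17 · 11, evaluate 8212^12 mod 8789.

Mod 47: 8212 ≡ 34; 34^12 ≡ 9 (mod 47).
Mod 17: 8212 ≡ 1; 1^12 ≡ 1 (mod 17).
Mod 11: 8212 ≡ 6; by Fermat, exponent reduces to 12 mod 10 = 2; 6^2 ≡ 3 (mod 11).
Combine by CRT: x ≡ 9 (mod 47), x ≡ 1 (mod 17), x ≡ 3 (mod 11) ⇒ x ≡ 2500 (mod 8789).

2500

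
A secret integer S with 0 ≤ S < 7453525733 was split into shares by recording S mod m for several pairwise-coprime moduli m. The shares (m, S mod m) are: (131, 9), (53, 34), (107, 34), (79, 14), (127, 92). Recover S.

1113546252

From S ≡ 9 (mod 131) write S = 9 + 131t. Substituting into S ≡ 34 (mod 53) gives 131t ≡ 25 (mod 53), and since 25⁻¹ ≡ 17 (mod 53), t ≡ 1. Hence S ≡ 9 + 131·1 = 140 (mod 6943).
From S ≡ 140 (mod 6943) write S = 140 + 6943t. Substituting into S ≡ 34 (mod 107) gives 6943t ≡ 1 (mod 107), and since 95⁻¹ ≡ 98 (mod 107), t ≡ 98. Hence S ≡ 140 + 6943·98 = 680554 (mod 742901).
From S ≡ 680554 (mod 742901) write S = 680554 + 742901t. Substituting into S ≡ 14 (mod 79) gives 742901t ≡ 45 (mod 79), and since 64⁻¹ ≡ 21 (mod 79), t ≡ 76. Hence S ≡ 680554 + 742901·76 = 57141030 (mod 58689179).
From S ≡ 57141030 (mod 58689179) write S = 57141030 + 58689179t. Substituting into S ≡ 92 (mod 127) gives 58689179t ≡ 45 (mod 127), and since 66⁻¹ ≡ 102 (mod 127), t ≡ 18. Hence S ≡ 57141030 + 58689179·18 = 1113546252 (mod 7453525733).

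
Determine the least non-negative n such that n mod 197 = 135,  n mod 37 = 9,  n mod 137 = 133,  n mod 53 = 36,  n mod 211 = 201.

From n ≡ 135 (mod 197) write n = 135 + 197t. Substituting into n ≡ 9 (mod 37) gives 197t ≡ 22 (mod 37), and since 12⁻¹ ≡ 34 (mod 37), t ≡ 8. Hence n ≡ 135 + 197·8 = 1711 (mod 7289).
From n ≡ 1711 (mod 7289) write n = 1711 + 7289t. Substituting into n ≡ 133 (mod 137) gives 7289t ≡ 66 (mod 137), and since 28⁻¹ ≡ 93 (mod 137), t ≡ 110. Hence n ≡ 1711 + 7289·110 = 803501 (mod 998593).
From n ≡ 803501 (mod 998593) write n = 803501 + 998593t. Substituting into n ≡ 36 (mod 53) gives 998593t ≡ 15 (mod 53), and since 20⁻¹ ≡ 8 (mod 53), t ≡ 14. Hence n ≡ 803501 + 998593·14 = 14783803 (mod 52925429).
From n ≡ 14783803 (mod 52925429) write n = 14783803 + 52925429t. Substituting into n ≡ 201 (mod 211) gives 52925429t ≡ 113 (mod 211), and since 88⁻¹ ≡ 12 (mod 211), t ≡ 90. Hence n ≡ 14783803 + 52925429·90 = 4778072413 (mod 11167265519).

4778072413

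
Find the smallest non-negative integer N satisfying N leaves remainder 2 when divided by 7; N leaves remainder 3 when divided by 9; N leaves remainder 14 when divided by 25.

From N ≡ 2 (mod 7) write N = 2 + 7t. Substituting into N ≡ 3 (mod 9) gives 7t ≡ 1 (mod 9), and since 7⁻¹ ≡ 4 (mod 9), t ≡ 4. Hence N ≡ 2 + 7·4 = 30 (mod 63).
From N ≡ 30 (mod 63) write N = 30 + 63t. Substituting into N ≡ 14 (mod 25) gives 63t ≡ 9 (mod 25), and since 13⁻¹ ≡ 2 (mod 25), t ≡ 18. Hence N ≡ 30 + 63·18 = 1164 (mod 1575).

1164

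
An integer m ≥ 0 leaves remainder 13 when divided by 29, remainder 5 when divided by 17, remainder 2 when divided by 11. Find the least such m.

From m ≡ 13 (mod 29) write m = 13 + 29t. Substituting into m ≡ 5 (mod 17) gives 29t ≡ 9 (mod 17), and since 12⁻¹ ≡ 10 (mod 17), t ≡ 5. Hence m ≡ 13 + 29·5 = 158 (mod 493).
From m ≡ 158 (mod 493) write m = 158 + 493t. Substituting into m ≡ 2 (mod 11) gives 493t ≡ 9 (mod 11), and since 9⁻¹ ≡ 5 (mod 11), t ≡ 1. Hence m ≡ 158 + 493·1 = 651 (mod 5423).

651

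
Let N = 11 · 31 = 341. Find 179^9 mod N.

147

Mod 11: 179 ≡ 3; 3^9 ≡ 4 (mod 11).
Mod 31: 179 ≡ 24; 24^9 ≡ 23 (mod 31).
Combine by CRT: x ≡ 4 (mod 11), x ≡ 23 (mod 31) ⇒ x ≡ 147 (mod 341).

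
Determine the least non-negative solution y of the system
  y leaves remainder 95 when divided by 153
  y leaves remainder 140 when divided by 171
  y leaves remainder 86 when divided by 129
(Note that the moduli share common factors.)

Combine the congruences pairwise.
gcd(153, 171) = 9 and 9 | (140 − 95), so the pair is consistent; merging gives y ≡ 1166 (mod 2907), where 2907 = lcm(153, 171).
gcd(2907, 129) = 3 and 3 | (86 − 1166), so the pair is consistent; merging gives y ≡ 53492 (mod 125001), where 125001 = lcm(2907, 129).
The solution is unique modulo lcm(153, 171, 129) = 125001.

53492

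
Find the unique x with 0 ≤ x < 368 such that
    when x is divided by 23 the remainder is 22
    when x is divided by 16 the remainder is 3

275

From x ≡ 22 (mod 23) write x = 22 + 23t. Substituting into x ≡ 3 (mod 16) gives 23t ≡ 13 (mod 16), and since 7⁻¹ ≡ 7 (mod 16), t ≡ 11. Hence x ≡ 22 + 23·11 = 275 (mod 368).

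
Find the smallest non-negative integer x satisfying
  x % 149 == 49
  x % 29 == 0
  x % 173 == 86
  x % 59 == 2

39147564

The moduli are pairwise coprime; N = 149·29·173·59 = 44104447.
N/149 = 296003; 296003 ≡ 89 (mod 149); 89·72 ≡ 1, so inverse 72.
N/29 = 1520843; 1520843 ≡ 25 (mod 29); 25·7 ≡ 1, so inverse 7.
N/173 = 254939; 254939 ≡ 110 (mod 173); 110·162 ≡ 1, so inverse 162.
N/59 = 747533; 747533 ≡ 3 (mod 59); 3·20 ≡ 1, so inverse 20.
x ≡ 49·296003·72 + 0·1520843·7 + 86·254939·162 + 2·747533·20 = 4626010052.
4626010052 mod 44104447 = 39147564.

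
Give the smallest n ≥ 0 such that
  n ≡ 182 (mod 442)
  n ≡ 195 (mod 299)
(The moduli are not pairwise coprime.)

gcd(442, 299) = 13 and 13 | (195 − 182), so the pair is consistent; merging gives n ≡ 9464 (mod 10166), where 10166 = lcm(442, 299).
The solution is unique modulo lcm(442, 299) = 10166.

9464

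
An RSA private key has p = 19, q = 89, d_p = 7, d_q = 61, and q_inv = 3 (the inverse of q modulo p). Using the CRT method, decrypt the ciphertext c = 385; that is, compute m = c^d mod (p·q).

871

m₁ = c^(d_p) mod p: c ≡ 5 (mod 19), and 5^7 mod 19 = 16.
m₂ = c^(d_q) mod q: c ≡ 29 (mod 89), and 29^61 mod 89 = 70.
h = q_inv·(m₁ − m₂) mod p = 3·(16 − 70) mod 19 = 9.
m = m₂ + h·q = 70 + 9·89 = 871.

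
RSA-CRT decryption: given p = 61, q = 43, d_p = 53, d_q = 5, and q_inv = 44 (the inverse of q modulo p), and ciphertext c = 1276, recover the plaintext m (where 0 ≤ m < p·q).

2299

m₁ = c^(d_p) mod p: c ≡ 56 (mod 61), and 56^53 mod 61 = 42.
m₂ = c^(d_q) mod q: c ≡ 29 (mod 43), and 29^5 mod 43 = 20.
h = q_inv·(m₁ − m₂) mod p = 44·(42 − 20) mod 61 = 53.
m = m₂ + h·q = 20 + 53·43 = 2299.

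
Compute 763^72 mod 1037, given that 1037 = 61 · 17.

Mod 61: 763 ≡ 31; by Fermat, exponent reduces to 72 mod 60 = 12; 31^12 ≡ 34 (mod 61).
Mod 17: 763 ≡ 15; by Fermat, exponent reduces to 72 mod 16 = 8; 15^8 ≡ 1 (mod 17).
Combine by CRT: x ≡ 34 (mod 61), x ≡ 1 (mod 17) ⇒ x ≡ 766 (mod 1037).

766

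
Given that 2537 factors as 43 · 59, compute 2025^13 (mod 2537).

Mod 43: 2025 ≡ 4; 4^13 ≡ 11 (mod 43).
Mod 59: 2025 ≡ 19; 19^13 ≡ 57 (mod 59).
Combine by CRT: x ≡ 11 (mod 43), x ≡ 57 (mod 59) ⇒ x ≡ 1473 (mod 2537).

1473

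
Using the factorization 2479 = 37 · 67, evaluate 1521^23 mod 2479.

Mod 37: 1521 ≡ 4; 4^23 ≡ 25 (mod 37).
Mod 67: 1521 ≡ 47; 47^23 ≡ 23 (mod 67).
Combine by CRT: x ≡ 25 (mod 37), x ≡ 23 (mod 67) ⇒ x ≡ 358 (mod 2479).

358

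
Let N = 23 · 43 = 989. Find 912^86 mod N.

124

Mod 23: 912 ≡ 15; by Fermat, exponent reduces to 86 mod 22 = 20; 15^20 ≡ 9 (mod 23).
Mod 43: 912 ≡ 9; by Fermat, exponent reduces to 86 mod 42 = 2; 9^2 ≡ 38 (mod 43).
Combine by CRT: x ≡ 9 (mod 23), x ≡ 38 (mod 43) ⇒ x ≡ 124 (mod 989).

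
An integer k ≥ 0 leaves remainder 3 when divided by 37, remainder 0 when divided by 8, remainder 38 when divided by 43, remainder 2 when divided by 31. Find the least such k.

The moduli are pairwise coprime; N = 37·8·43·31 = 394568.
N/37 = 10664; 10664 ≡ 8 (mod 37); 8·14 ≡ 1, so inverse 14.
N/8 = 49321; 49321 ≡ 1 (mod 8), inverse 1.
N/43 = 9176; 9176 ≡ 17 (mod 43); 17·38 ≡ 1, so inverse 38.
N/31 = 12728; 12728 ≡ 18 (mod 31); 18·19 ≡ 1, so inverse 19.
k ≡ 3·10664·14 + 0·49321·1 + 38·9176·38 + 2·12728·19 = 14181696.
14181696 mod 394568 = 371816.

371816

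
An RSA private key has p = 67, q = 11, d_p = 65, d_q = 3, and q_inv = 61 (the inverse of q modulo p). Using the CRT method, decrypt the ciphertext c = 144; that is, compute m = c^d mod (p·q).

m₁ = c^(d_p) mod p: c ≡ 10 (mod 67), and 10^65 mod 67 = 47.
m₂ = c^(d_q) mod q: c ≡ 1 (mod 11), and 1^3 mod 11 = 1.
h = q_inv·(m₁ − m₂) mod p = 61·(47 − 1) mod 67 = 59.
m = m₂ + h·q = 1 + 59·11 = 650.

650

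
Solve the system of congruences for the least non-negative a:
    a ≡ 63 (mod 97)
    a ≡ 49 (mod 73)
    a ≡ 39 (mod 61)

74947

The moduli are pairwise coprime; N = 97·73·61 = 431941.
N/97 = 4453; 4453 ≡ 88 (mod 97); 88·43 ≡ 1, so inverse 43.
N/73 = 5917; 5917 ≡ 4 (mod 73); 4·55 ≡ 1, so inverse 55.
N/61 = 7081; 7081 ≡ 5 (mod 61); 5·49 ≡ 1, so inverse 49.
a ≡ 63·4453·43 + 49·5917·55 + 39·7081·49 = 41541283.
41541283 mod 431941 = 74947.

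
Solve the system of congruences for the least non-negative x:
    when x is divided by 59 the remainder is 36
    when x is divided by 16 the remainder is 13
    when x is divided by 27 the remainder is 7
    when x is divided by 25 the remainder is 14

487789

The moduli are pairwise coprime; N = 59·16·27·25 = 637200.
N/59 = 10800; 10800 ≡ 3 (mod 59); 3·20 ≡ 1, so inverse 20.
N/16 = 39825; 39825 ≡ 1 (mod 16), inverse 1.
N/27 = 23600; 23600 ≡ 2 (mod 27); 2·14 ≡ 1, so inverse 14.
N/25 = 25488; 25488 ≡ 13 (mod 25); 13·2 ≡ 1, so inverse 2.
x ≡ 36·10800·20 + 13·39825·1 + 7·23600·14 + 14·25488·2 = 11320189.
11320189 mod 637200 = 487789.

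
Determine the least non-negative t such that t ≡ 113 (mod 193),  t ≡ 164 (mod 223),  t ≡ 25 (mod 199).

3395562

The moduli are pairwise coprime; N = 193·223·199 = 8564761.
N/193 = 44377; 44377 ≡ 180 (mod 193); 180·89 ≡ 1, so inverse 89.
N/223 = 38407; 38407 ≡ 51 (mod 223); 51·35 ≡ 1, so inverse 35.
N/199 = 43039; 43039 ≡ 55 (mod 199); 55·76 ≡ 1, so inverse 76.
t ≡ 113·44377·89 + 164·38407·35 + 25·43039·76 = 748529769.
748529769 mod 8564761 = 3395562.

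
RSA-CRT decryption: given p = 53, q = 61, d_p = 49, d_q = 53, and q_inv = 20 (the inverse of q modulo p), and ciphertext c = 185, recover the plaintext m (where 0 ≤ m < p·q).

m₁ = c^(d_p) mod p: c ≡ 26 (mod 53), and 26^49 mod 53 = 45.
m₂ = c^(d_q) mod q: c ≡ 2 (mod 61), and 2^53 mod 61 = 51.
h = q_inv·(m₁ − m₂) mod p = 20·(45 − 51) mod 53 = 39.
m = m₂ + h·q = 51 + 39·61 = 2430.

2430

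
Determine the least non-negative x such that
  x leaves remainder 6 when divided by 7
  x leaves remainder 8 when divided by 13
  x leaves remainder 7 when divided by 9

The moduli are pairwise coprime; N = 7·13·9 = 819.
N/7 = 117; 117 ≡ 5 (mod 7); 5·3 ≡ 1, so inverse 3.
N/13 = 63; 63 ≡ 11 (mod 13); 11·6 ≡ 1, so inverse 6.
N/9 = 91; 91 ≡ 1 (mod 9), inverse 1.
x ≡ 6·117·3 + 8·63·6 + 7·91·1 = 5767.
5767 mod 819 = 34.

34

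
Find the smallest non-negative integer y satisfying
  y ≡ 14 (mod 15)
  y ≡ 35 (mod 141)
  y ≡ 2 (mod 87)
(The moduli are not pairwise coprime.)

gcd(15, 141) = 3 and 3 | (35 − 14), so the pair is consistent; merging gives y ≡ 599 (mod 705), where 705 = lcm(15, 141).
gcd(705, 87) = 3 and 3 | (2 − 599), so the pair is consistent; merging gives y ≡ 8354 (mod 20445), where 20445 = lcm(705, 87).
The solution is unique modulo lcm(15, 141, 87) = 20445.

8354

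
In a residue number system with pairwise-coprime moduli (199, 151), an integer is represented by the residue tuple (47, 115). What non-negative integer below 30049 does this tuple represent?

2833

Combine the congruences pairwise.
From x ≡ 47 (mod 199) write x = 47 + 199t. Substituting into x ≡ 115 (mod 151) gives 199t ≡ 68 (mod 151), and since 48⁻¹ ≡ 129 (mod 151), t ≡ 14. Hence x ≡ 47 + 199·14 = 2833 (mod 30049).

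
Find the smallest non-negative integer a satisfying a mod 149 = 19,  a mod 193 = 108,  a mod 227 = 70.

6162212

From a ≡ 19 (mod 149) write a = 19 + 149t. Substituting into a ≡ 108 (mod 193) gives 149t ≡ 89 (mod 193), and since 149⁻¹ ≡ 57 (mod 193), t ≡ 55. Hence a ≡ 19 + 149·55 = 8214 (mod 28757).
From a ≡ 8214 (mod 28757) write a = 8214 + 28757t. Substituting into a ≡ 70 (mod 227) gives 28757t ≡ 28 (mod 227), and since 155⁻¹ ≡ 186 (mod 227), t ≡ 214. Hence a ≡ 8214 + 28757·214 = 6162212 (mod 6527839).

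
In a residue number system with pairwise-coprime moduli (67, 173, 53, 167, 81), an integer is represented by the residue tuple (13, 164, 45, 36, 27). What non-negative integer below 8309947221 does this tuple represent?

From x ≡ 13 (mod 67) write x = 13 + 67t. Substituting into x ≡ 164 (mod 173) gives 67t ≡ 151 (mod 173), and since 67⁻¹ ≡ 31 (mod 173), t ≡ 10. Hence x ≡ 13 + 67·10 = 683 (mod 11591).
From x ≡ 683 (mod 11591) write x = 683 + 11591t. Substituting into x ≡ 45 (mod 53) gives 11591t ≡ 51 (mod 53), and since 37⁻¹ ≡ 43 (mod 53), t ≡ 20. Hence x ≡ 683 + 11591·20 = 232503 (mod 614323).
From x ≡ 232503 (mod 614323) write x = 232503 + 614323t. Substituting into x ≡ 36 (mod 167) gives 614323t ≡ 164 (mod 167), and since 97⁻¹ ≡ 31 (mod 167), t ≡ 74. Hence x ≡ 232503 + 614323·74 = 45692405 (mod 102591941).
From x ≡ 45692405 (mod 102591941) write x = 45692405 + 102591941t. Substituting into x ≡ 27 (mod 81) gives 102591941t ≡ 46 (mod 81), and since 14⁻¹ ≡ 29 (mod 81), t ≡ 38. Hence x ≡ 45692405 + 102591941·38 = 3944186163 (mod 8309947221).

3944186163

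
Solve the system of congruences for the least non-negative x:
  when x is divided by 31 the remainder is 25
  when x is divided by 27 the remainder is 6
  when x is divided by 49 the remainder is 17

The moduli are pairwise coprime; N = 31·27·49 = 41013.
N/31 = 1323; 1323 ≡ 21 (mod 31); 21·3 ≡ 1, so inverse 3.
N/27 = 1519; 1519 ≡ 7 (mod 27); 7·4 ≡ 1, so inverse 4.
N/49 = 837; 837 ≡ 4 (mod 49); 4·37 ≡ 1, so inverse 37.
x ≡ 25·1323·3 + 6·1519·4 + 17·837·37 = 662154.
662154 mod 41013 = 5946.

5946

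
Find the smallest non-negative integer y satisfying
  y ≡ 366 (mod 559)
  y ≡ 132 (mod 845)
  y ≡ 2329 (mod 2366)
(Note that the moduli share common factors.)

139557

gcd(559, 845) = 13 and 13 | (132 − 366), so the pair is consistent; merging gives y ≡ 30552 (mod 36335), where 36335 = lcm(559, 845).
gcd(36335, 2366) = 169 and 169 | (2329 − 30552), so the pair is consistent; merging gives y ≡ 139557 (mod 508690), where 508690 = lcm(36335, 2366).
The solution is unique modulo lcm(559, 845, 2366) = 508690.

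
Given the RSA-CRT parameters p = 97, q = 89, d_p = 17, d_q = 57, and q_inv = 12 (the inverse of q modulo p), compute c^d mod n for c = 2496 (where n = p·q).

5178

m₁ = c^(d_p) mod p: c ≡ 71 (mod 97), and 71^17 mod 97 = 37.
m₂ = c^(d_q) mod q: c ≡ 4 (mod 89), and 4^57 mod 89 = 16.
h = q_inv·(m₁ − m₂) mod p = 12·(37 − 16) mod 97 = 58.
m = m₂ + h·q = 16 + 58·89 = 5178.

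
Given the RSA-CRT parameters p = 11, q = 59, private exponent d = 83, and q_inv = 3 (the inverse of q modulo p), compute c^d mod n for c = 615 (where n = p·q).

21

d_p = d mod (p−1) = 83 mod 10 = 3; d_q = d mod (q−1) = 25.
m₁ = c^(d_p) mod p: c ≡ 10 (mod 11), and 10^3 mod 11 = 10.
m₂ = c^(d_q) mod q: c ≡ 25 (mod 59), and 25^25 mod 59 = 21.
h = q_inv·(m₁ − m₂) mod p = 3·(10 − 21) mod 11 = 0.
m = m₂ + h·q = 21 + 0·59 = 21.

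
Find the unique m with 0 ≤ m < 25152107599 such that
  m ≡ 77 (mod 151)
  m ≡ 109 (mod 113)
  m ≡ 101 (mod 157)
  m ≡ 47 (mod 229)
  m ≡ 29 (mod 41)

The moduli are pairwise coprime; N = 151·113·157·229·41 = 25152107599.
N/151 = 166570249; 166570249 ≡ 35 (mod 151); 35·82 ≡ 1, so inverse 82.
N/113 = 222585023; 222585023 ≡ 109 (mod 113); 109·28 ≡ 1, so inverse 28.
N/157 = 160204507; 160204507 ≡ 137 (mod 157); 137·102 ≡ 1, so inverse 102.
N/229 = 109834531; 109834531 ≡ 177 (mod 229); 177·22 ≡ 1, so inverse 22.
N/41 = 613466039; 613466039 ≡ 13 (mod 41); 13·19 ≡ 1, so inverse 19.
m ≡ 77·166570249·82 + 109·222585023·28 + 101·160204507·102 + 47·109834531·22 + 29·613466039·19 = 3833069566039.
3833069566039 mod 25152107599 = 9949210991.

9949210991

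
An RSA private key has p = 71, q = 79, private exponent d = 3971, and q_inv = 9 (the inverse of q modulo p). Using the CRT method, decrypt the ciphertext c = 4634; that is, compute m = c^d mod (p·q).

d_p = d mod (p−1) = 3971 mod 70 = 51; d_q = d mod (q−1) = 71.
m₁ = c^(d_p) mod p: c ≡ 19 (mod 71), and 19^51 mod 71 = 40.
m₂ = c^(d_q) mod q: c ≡ 52 (mod 79), and 52^71 mod 79 = 65.
h = q_inv·(m₁ − m₂) mod p = 9·(40 − 65) mod 71 = 59.
m = m₂ + h·q = 65 + 59·79 = 4726.

4726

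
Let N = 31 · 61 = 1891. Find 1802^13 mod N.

1273

Mod 31: 1802 ≡ 4; 4^13 ≡ 2 (mod 31).
Mod 61: 1802 ≡ 33; 33^13 ≡ 53 (mod 61).
Combine by CRT: x ≡ 2 (mod 31), x ≡ 53 (mod 61) ⇒ x ≡ 1273 (mod 1891).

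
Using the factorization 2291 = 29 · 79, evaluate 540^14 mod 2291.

2058

Mod 29: 540 ≡ 18; 18^14 ≡ 28 (mod 29).
Mod 79: 540 ≡ 66; 66^14 ≡ 4 (mod 79).
Combine by CRT: x ≡ 28 (mod 29), x ≡ 4 (mod 79) ⇒ x ≡ 2058 (mod 2291).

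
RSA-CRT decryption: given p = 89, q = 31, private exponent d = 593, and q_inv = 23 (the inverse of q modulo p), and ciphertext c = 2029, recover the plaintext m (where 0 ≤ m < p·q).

d_p = d mod (p−1) = 593 mod 88 = 65; d_q = d mod (q−1) = 23.
m₁ = c^(d_p) mod p: c ≡ 71 (mod 89), and 71^65 mod 89 = 5.
m₂ = c^(d_q) mod q: c ≡ 14 (mod 31), and 14^23 mod 31 = 18.
h = q_inv·(m₁ − m₂) mod p = 23·(5 − 18) mod 89 = 57.
m = m₂ + h·q = 18 + 57·31 = 1785.

1785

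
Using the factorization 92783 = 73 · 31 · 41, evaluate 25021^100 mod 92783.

Mod 73: 25021 ≡ 55; by Fermat, exponent reduces to 100 mod 72 = 28; 55^28 ≡ 55 (mod 73).
Mod 31: 25021 ≡ 4; by Fermat, exponent reduces to 100 mod 30 = 10; 4^10 ≡ 1 (mod 31).
Mod 41: 25021 ≡ 11; by Fermat, exponent reduces to 100 mod 40 = 20; 11^20 ≡ 40 (mod 41).
Combine by CRT: x ≡ 55 (mod 73), x ≡ 1 (mod 31), x ≡ 40 (mod 41) ⇒ x ≡ 62032 (mod 92783).

62032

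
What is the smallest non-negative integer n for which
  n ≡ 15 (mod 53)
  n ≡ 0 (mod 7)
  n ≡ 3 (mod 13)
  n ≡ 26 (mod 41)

From n ≡ 15 (mod 53) write n = 15 + 53t. Substituting into n ≡ 0 (mod 7) gives 53t ≡ 6 (mod 7), and since 4⁻¹ ≡ 2 (mod 7), t ≡ 5. Hence n ≡ 15 + 53·5 = 280 (mod 371).
From n ≡ 280 (mod 371) write n = 280 + 371t. Substituting into n ≡ 3 (mod 13) gives 371t ≡ 9 (mod 13), and since 7⁻¹ ≡ 2 (mod 13), t ≡ 5. Hence n ≡ 280 + 371·5 = 2135 (mod 4823).
From n ≡ 2135 (mod 4823) write n = 2135 + 4823t. Substituting into n ≡ 26 (mod 41) gives 4823t ≡ 23 (mod 41), and since 26⁻¹ ≡ 30 (mod 41), t ≡ 34. Hence n ≡ 2135 + 4823·34 = 166117 (mod 197743).

166117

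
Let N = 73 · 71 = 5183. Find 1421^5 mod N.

Mod 73: 1421 ≡ 34; 34^5 ≡ 5 (mod 73).
Mod 71: 1421 ≡ 1; 1^5 ≡ 1 (mod 71).
Combine by CRT: x ≡ 5 (mod 73), x ≡ 1 (mod 71) ⇒ x ≡ 5042 (mod 5183).

5042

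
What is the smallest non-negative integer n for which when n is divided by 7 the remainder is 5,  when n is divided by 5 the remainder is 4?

From n ≡ 5 (mod 7) write n = 5 + 7t. Substituting into n ≡ 4 (mod 5) gives 7t ≡ 4 (mod 5), and since 2⁻¹ ≡ 3 (mod 5), t ≡ 2. Hence n ≡ 5 + 7·2 = 19 (mod 35).

19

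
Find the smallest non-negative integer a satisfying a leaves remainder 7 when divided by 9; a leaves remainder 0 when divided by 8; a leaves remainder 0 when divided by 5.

160

The moduli are pairwise coprime; N = 9·8·5 = 360.
N/9 = 40; 40 ≡ 4 (mod 9); 4·7 ≡ 1, so inverse 7.
N/8 = 45; 45 ≡ 5 (mod 8); 5·5 ≡ 1, so inverse 5.
N/5 = 72; 72 ≡ 2 (mod 5); 2·3 ≡ 1, so inverse 3.
a ≡ 7·40·7 + 0·45·5 + 0·72·3 = 1960.
1960 mod 360 = 160.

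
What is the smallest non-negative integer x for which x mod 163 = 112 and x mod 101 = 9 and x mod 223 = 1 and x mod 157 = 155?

62413464

The moduli are pairwise coprime; N = 163·101·223·157 = 576386093.
N/163 = 3536111; 3536111 ≡ 152 (mod 163); 152·74 ≡ 1, so inverse 74.
N/101 = 5706793; 5706793 ≡ 91 (mod 101); 91·10 ≡ 1, so inverse 10.
N/223 = 2584691; 2584691 ≡ 121 (mod 223); 121·94 ≡ 1, so inverse 94.
N/157 = 3671249; 3671249 ≡ 118 (mod 157); 118·4 ≡ 1, so inverse 4.
x ≡ 112·3536111·74 + 9·5706793·10 + 1·2584691·94 + 155·3671249·4 = 32340034672.
32340034672 mod 576386093 = 62413464.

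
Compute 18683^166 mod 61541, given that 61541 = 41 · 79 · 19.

52482

Mod 41: 18683 ≡ 28; by Fermat, exponent reduces to 166 mod 40 = 6; 28^6 ≡ 2 (mod 41).
Mod 79: 18683 ≡ 39; by Fermat, exponent reduces to 166 mod 78 = 10; 39^10 ≡ 26 (mod 79).
Mod 19: 18683 ≡ 6; by Fermat, exponent reduces to 166 mod 18 = 4; 6^4 ≡ 4 (mod 19).
Combine by CRT: x ≡ 2 (mod 41), x ≡ 26 (mod 79), x ≡ 4 (mod 19) ⇒ x ≡ 52482 (mod 61541).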